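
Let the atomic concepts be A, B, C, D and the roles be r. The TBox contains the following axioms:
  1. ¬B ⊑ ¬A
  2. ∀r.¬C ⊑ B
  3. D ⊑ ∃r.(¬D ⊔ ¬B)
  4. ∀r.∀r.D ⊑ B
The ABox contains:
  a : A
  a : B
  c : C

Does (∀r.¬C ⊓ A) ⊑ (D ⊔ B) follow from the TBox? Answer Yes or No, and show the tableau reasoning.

Yes

1. (∀r.¬C ⊓ A) ⊑ (D ⊔ B)  ⇔  ((∀r.¬C ⊓ A) ⊓ (¬D ⊓ ¬B)) unsat w.r.t. T
   all branches close; clash {A, ¬A} at x₀
2. Hence (∀r.¬C ⊓ A) ⊑ (D ⊔ B): entailed.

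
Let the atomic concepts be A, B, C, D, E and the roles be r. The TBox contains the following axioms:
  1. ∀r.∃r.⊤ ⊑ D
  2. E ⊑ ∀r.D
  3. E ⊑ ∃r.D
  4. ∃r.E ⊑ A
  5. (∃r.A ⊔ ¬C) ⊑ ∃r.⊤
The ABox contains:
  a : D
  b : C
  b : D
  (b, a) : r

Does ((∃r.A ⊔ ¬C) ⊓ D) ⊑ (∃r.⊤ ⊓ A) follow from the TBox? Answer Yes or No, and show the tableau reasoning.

1. ((∃r.A ⊔ ¬C) ⊓ D) ⊑ (∃r.⊤ ⊓ A)  ⇔  (((∃r.A ⊔ ¬C) ⊓ D) ⊓ (∀r.⊥ ⊔ ¬A)) unsat w.r.t. T
   apply at x₀: (∃r.A ⊔ ¬C)⊑∃r.⊤
   open: L(x₀) ⊇ {D, ¬A, ¬E, ∀r.¬E, ∃r.A, …} (+ ∃-successors)
2. Hence ((∃r.A ⊔ ¬C) ⊓ D) ⊑ (∃r.⊤ ⊓ A): not entailed.

No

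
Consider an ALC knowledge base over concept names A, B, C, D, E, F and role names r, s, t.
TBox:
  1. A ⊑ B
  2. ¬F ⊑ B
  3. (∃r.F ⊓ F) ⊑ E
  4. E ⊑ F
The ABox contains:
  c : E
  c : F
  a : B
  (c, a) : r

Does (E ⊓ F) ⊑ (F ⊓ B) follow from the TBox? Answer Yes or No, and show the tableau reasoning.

No

1. (E ⊓ F) ⊑ (F ⊓ B)  ⇔  ((E ⊓ F) ⊓ (¬F ⊔ ¬B)) unsat w.r.t. T
   open: L(x₀) ⊇ {E, F, ¬A, ¬B}
2. Hence (E ⊓ F) ⊑ (F ⊓ B): not entailed.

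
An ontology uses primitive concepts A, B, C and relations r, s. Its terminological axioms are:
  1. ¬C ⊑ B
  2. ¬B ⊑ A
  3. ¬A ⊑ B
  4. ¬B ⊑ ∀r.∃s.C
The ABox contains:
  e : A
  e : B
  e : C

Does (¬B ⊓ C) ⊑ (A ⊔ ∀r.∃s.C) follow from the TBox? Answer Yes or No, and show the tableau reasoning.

Yes

1. (¬B ⊓ C) ⊑ (A ⊔ ∀r.∃s.C)  ⇔  ((¬B ⊓ C) ⊓ (¬A ⊓ ∃r.∀s.¬C)) unsat w.r.t. T
   all branches close; clash {B, ¬B} at x₀
2. Hence (¬B ⊓ C) ⊑ (A ⊔ ∀r.∃s.C): entailed.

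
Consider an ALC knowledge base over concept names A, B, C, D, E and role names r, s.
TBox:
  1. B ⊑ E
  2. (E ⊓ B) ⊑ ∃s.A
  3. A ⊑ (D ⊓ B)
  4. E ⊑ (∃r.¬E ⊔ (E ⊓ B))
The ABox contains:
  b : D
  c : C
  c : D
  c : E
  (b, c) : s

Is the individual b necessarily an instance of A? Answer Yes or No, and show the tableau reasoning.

No

1. b : A?  L(b) = {D} ∪ {¬A}
   open: L(b) ⊇ {D, ¬A, ¬B, ¬E} — b ∉ A possible
2. Hence b : A: not entailed.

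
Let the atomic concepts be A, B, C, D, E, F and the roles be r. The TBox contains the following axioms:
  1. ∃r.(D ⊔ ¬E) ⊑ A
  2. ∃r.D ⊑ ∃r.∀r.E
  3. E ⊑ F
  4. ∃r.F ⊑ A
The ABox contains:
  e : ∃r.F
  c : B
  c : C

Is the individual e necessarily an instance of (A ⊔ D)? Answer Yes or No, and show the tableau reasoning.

Yes

1. e : (A ⊔ D)?  L(e) = {∃r.F} ∪ {(¬A ⊓ ¬D)}
   clash {A, ¬A} at e — e ∈ (A ⊔ D)
2. Hence e : (A ⊔ D): entailed.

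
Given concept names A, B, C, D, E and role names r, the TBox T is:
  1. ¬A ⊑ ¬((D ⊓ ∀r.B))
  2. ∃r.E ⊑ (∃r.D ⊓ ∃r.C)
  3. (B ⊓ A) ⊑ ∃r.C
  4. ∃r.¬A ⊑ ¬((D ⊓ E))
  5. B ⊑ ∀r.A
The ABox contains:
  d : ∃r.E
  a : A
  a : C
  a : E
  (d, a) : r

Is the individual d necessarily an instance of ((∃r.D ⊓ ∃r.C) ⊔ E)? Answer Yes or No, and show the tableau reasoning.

1. d : ((∃r.D ⊓ ∃r.C) ⊔ E)?  L(d) = {∃r.E} ∪ {((∀r.¬D ⊔ ∀r.¬C) ⊓ ¬E)}
   clash {C, ¬C} at a — d ∈ ((∃r.D ⊓ ∃r.C) ⊔ E)
2. Hence d : ((∃r.D ⊓ ∃r.C) ⊔ E): entailed.

Yes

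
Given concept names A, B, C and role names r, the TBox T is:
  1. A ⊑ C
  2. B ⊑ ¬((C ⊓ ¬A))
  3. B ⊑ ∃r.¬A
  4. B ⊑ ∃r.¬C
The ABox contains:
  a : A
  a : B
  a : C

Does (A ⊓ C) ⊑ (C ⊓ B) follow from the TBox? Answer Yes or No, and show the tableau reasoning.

1. (A ⊓ C) ⊑ (C ⊓ B)  ⇔  ((A ⊓ C) ⊓ (¬C ⊔ ¬B)) unsat w.r.t. T
   open: L(x₀) ⊇ {A, C, ¬B}
2. Hence (A ⊓ C) ⊑ (C ⊓ B): not entailed.

No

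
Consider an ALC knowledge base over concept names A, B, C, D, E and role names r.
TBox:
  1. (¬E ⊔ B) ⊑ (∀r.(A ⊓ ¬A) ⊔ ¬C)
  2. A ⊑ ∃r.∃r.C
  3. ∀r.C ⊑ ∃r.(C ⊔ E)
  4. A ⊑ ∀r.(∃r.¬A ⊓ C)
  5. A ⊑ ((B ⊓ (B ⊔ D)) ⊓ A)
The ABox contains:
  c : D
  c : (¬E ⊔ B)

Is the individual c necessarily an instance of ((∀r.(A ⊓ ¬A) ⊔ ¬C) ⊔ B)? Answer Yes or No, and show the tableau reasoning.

1. c : ((∀r.(A ⊓ ¬A) ⊔ ¬C) ⊔ B)?  L(c) = {D, (¬E ⊔ B)} ∪ {((∃r.(¬A ⊔ A) ⊓ C) ⊓ ¬B)}
   clash {B, ¬B} at c — c ∈ ((∀r.(A ⊓ ¬A) ⊔ ¬C) ⊔ B)
2. Hence c : ((∀r.(A ⊓ ¬A) ⊔ ¬C) ⊔ B): entailed.

Yes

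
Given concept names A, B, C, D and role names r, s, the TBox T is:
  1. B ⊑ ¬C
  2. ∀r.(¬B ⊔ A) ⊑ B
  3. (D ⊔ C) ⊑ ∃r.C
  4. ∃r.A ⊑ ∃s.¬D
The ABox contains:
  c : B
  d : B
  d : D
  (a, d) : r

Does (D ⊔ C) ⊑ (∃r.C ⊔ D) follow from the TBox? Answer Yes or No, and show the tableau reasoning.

Yes

1. (D ⊔ C) ⊑ (∃r.C ⊔ D)  ⇔  ((D ⊔ C) ⊓ (∀r.¬C ⊓ ¬D)) unsat w.r.t. T
   all branches close; clash {C, ¬C} at x₀
2. Hence (D ⊔ C) ⊑ (∃r.C ⊔ D): entailed.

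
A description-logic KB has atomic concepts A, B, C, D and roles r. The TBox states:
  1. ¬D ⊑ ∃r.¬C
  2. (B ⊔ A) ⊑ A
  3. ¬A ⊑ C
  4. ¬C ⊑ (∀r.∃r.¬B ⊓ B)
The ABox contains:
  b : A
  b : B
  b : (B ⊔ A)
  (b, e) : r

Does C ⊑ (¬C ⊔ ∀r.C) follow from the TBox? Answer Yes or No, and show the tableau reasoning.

No

1. C ⊑ (¬C ⊔ ∀r.C)  ⇔  (C ⊓ (C ⊓ ∃r.¬C)) unsat w.r.t. T
   open: L(x₀) ⊇ {C, ¬A, ¬B, ∃r.¬C} (+ ∃-successors)
2. Hence C ⊑ (¬C ⊔ ∀r.C): not entailed.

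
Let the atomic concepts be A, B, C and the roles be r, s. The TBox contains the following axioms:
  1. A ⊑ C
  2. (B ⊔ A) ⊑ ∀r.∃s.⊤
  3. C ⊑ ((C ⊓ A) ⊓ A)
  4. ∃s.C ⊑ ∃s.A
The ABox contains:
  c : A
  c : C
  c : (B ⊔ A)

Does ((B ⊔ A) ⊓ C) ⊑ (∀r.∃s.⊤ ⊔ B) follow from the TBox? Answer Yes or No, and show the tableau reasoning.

Yes

1. ((B ⊔ A) ⊓ C) ⊑ (∀r.∃s.⊤ ⊔ B)  ⇔  (((B ⊔ A) ⊓ C) ⊓ (∃r.∀s.⊥ ⊓ ¬B)) unsat w.r.t. T
   all branches close; clash ⊥ at an ∃-successor
2. Hence ((B ⊔ A) ⊓ C) ⊑ (∀r.∃s.⊤ ⊔ B): entailed.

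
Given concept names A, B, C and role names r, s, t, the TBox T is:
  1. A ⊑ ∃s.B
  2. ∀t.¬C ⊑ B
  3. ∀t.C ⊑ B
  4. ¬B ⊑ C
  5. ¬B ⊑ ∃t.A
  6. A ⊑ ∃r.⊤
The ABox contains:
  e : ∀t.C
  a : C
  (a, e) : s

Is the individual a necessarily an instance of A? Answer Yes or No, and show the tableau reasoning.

1. a : A?  L(a) = {C} ∪ {¬A}
   open: L(a) ⊇ {B, C, ¬A} — a ∉ A possible
2. Hence a : A: not entailed.

No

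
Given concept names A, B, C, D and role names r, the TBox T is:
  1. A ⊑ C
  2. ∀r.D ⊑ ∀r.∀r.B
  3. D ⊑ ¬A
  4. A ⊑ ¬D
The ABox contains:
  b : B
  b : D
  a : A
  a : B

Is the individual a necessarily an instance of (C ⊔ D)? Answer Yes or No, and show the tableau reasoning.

1. a : (C ⊔ D)?  L(a) = {A, B} ∪ {(¬C ⊓ ¬D)}
   clash {C, ¬C} at a — a ∈ (C ⊔ D)
2. Hence a : (C ⊔ D): entailed.

Yes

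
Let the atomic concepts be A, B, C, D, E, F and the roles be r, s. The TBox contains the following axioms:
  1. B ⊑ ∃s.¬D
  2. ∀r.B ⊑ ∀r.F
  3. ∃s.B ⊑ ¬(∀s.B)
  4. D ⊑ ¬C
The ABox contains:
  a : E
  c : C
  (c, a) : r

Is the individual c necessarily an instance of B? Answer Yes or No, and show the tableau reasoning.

1. c : B?  L(c) = {C} ∪ {¬B}
   open: L(c) ⊇ {C, ¬B, ¬D, ∀s.¬B, ∃r.¬B} (+ ∃-successors) — c ∉ B possible
2. Hence c : B: not entailed.

No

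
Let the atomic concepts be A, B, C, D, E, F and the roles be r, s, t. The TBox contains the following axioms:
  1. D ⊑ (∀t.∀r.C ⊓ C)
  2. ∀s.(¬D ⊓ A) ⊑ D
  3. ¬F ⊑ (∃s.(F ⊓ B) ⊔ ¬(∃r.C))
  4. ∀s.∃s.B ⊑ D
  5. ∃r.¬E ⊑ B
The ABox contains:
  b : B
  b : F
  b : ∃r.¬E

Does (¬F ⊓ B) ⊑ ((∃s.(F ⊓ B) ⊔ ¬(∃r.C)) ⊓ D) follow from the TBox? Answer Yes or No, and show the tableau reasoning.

No

1. (¬F ⊓ B) ⊑ ((∃s.(F ⊓ B) ⊔ ¬(∃r.C)) ⊓ D)  ⇔  ((¬F ⊓ B) ⊓ ((∀s.(¬F ⊔ ¬B) ⊓ ∃r.C) ⊔ ¬D)) unsat w.r.t. T
   apply at x₀: ¬F⊑(∃s.(F ⊓ B) ⊔ ¬(∃r.C))
   open: L(x₀) ⊇ {B, ¬D, ¬F, ∃s.(D ⊔ ¬A), ∃s.(F ⊓ B), …} (+ ∃-successors)
2. Hence (¬F ⊓ B) ⊑ ((∃s.(F ⊓ B) ⊔ ¬(∃r.C)) ⊓ D): not entailed.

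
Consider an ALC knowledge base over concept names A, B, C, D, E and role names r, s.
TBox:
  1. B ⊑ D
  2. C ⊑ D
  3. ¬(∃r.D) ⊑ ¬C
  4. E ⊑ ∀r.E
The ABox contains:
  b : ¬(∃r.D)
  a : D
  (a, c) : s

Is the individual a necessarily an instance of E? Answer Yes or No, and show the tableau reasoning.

No

1. a : E?  L(a) = {D} ∪ {¬E}
   open: L(a) ⊇ {D, ¬E, ∃r.D} (+ ∃-successors) — a ∉ E possible
2. Hence a : E: not entailed.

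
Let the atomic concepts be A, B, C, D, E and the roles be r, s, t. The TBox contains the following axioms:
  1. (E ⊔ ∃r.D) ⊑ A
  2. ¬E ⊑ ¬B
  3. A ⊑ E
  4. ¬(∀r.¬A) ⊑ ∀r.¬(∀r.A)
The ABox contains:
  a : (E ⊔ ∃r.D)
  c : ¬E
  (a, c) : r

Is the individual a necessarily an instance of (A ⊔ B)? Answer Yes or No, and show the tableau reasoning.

Yes

1. a : (A ⊔ B)?  L(a) = {(E ⊔ ∃r.D)} ∪ {(¬A ⊓ ¬B)}
   clash {A, ¬A} at a — a ∈ (A ⊔ B)
2. Hence a : (A ⊔ B): entailed.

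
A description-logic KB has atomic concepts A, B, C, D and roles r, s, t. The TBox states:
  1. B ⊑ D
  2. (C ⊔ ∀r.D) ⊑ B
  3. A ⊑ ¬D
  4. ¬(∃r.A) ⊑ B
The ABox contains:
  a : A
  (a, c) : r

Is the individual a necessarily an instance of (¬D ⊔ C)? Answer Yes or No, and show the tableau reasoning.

Yes

1. a : (¬D ⊔ C)?  L(a) = {A} ∪ {(D ⊓ ¬C)}
   clash {D, ¬D} at a — a ∈ (¬D ⊔ C)
2. Hence a : (¬D ⊔ C): entailed.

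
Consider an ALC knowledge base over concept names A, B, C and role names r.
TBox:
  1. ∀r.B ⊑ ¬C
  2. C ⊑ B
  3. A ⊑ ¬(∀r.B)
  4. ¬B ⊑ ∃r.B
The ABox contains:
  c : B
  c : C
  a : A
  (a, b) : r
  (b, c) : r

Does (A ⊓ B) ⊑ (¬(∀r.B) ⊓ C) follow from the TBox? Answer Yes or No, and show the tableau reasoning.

1. (A ⊓ B) ⊑ (¬(∀r.B) ⊓ C)  ⇔  ((A ⊓ B) ⊓ (∀r.B ⊔ ¬C)) unsat w.r.t. T
   apply at x₀: A⊑¬(∀r.B)
   open: L(x₀) ⊇ {A, B, ¬C, ∃r.¬B} (+ ∃-successors)
2. Hence (A ⊓ B) ⊑ (¬(∀r.B) ⊓ C): not entailed.

No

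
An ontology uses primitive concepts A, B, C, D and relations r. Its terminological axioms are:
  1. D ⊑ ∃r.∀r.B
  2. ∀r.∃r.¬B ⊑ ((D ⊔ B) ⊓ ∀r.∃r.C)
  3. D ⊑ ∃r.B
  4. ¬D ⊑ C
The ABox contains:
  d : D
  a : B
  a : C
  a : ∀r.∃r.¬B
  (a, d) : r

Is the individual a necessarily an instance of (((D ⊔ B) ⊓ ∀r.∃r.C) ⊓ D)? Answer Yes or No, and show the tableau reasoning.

1. a : (((D ⊔ B) ⊓ ∀r.∃r.C) ⊓ D)?  L(a) = {B, C, ∀r.∃r.¬B} ∪ {(((¬D ⊓ ¬B) ⊔ ∃r.∀r.¬C) ⊔ ¬D)}
   apply at a: ∀r.∃r.¬B⊑((D ⊔ B) ⊓ ∀r.∃r.C)
   open: L(a) ⊇ {B, C, ¬D, ∀r.∃r.C, ∀r.∃r.¬B} — a ∉ (((D ⊔ B) ⊓ ∀r.∃r.C) ⊓ D) possible
2. Hence a : (((D ⊔ B) ⊓ ∀r.∃r.C) ⊓ D): not entailed.

No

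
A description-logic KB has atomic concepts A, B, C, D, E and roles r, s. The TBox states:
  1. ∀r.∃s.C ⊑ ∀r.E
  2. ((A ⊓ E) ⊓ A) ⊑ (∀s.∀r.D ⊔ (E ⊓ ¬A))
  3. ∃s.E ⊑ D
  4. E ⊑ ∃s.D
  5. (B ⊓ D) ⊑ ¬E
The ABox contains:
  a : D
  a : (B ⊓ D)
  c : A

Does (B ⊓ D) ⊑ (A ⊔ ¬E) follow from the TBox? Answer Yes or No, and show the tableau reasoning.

Yes

1. (B ⊓ D) ⊑ (A ⊔ ¬E)  ⇔  ((B ⊓ D) ⊓ (¬A ⊓ E)) unsat w.r.t. T
   all branches close; clash {E, ¬E} at x₀
2. Hence (B ⊓ D) ⊑ (A ⊔ ¬E): entailed.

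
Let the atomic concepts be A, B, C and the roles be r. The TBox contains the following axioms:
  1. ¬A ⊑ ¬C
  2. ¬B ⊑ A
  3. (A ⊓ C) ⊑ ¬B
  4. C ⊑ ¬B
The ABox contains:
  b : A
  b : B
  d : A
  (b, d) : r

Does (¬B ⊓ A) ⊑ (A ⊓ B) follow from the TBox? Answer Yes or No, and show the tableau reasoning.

1. (¬B ⊓ A) ⊑ (A ⊓ B)  ⇔  ((¬B ⊓ A) ⊓ (¬A ⊔ ¬B)) unsat w.r.t. T
   open: L(x₀) ⊇ {A, ¬B}
2. Hence (¬B ⊓ A) ⊑ (A ⊓ B): not entailed.

No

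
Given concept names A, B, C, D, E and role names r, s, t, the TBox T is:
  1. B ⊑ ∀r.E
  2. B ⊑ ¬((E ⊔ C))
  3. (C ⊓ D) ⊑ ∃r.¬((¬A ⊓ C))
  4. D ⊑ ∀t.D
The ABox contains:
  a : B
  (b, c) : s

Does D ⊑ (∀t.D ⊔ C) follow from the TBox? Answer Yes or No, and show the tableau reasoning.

1. D ⊑ (∀t.D ⊔ C)  ⇔  (D ⊓ (∃t.¬D ⊓ ¬C)) unsat w.r.t. T
   all branches close; clash {D, ¬D} at an ∃-successor
2. Hence D ⊑ (∀t.D ⊔ C): entailed.

Yes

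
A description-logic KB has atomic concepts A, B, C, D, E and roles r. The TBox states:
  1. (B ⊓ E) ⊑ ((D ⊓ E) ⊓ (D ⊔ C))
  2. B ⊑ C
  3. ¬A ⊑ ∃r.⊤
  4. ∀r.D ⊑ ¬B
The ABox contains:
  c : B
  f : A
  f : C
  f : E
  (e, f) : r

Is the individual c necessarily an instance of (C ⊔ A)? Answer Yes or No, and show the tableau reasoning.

Yes

1. c : (C ⊔ A)?  L(c) = {B} ∪ {(¬C ⊓ ¬A)}
   clash {C, ¬C} at c — c ∈ (C ⊔ A)
2. Hence c : (C ⊔ A): entailed.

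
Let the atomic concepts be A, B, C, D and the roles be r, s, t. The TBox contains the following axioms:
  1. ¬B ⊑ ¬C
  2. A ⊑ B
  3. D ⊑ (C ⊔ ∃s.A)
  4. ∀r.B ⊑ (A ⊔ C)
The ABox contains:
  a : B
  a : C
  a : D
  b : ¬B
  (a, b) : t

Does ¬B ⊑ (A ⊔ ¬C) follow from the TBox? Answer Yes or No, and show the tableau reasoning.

Yes

1. ¬B ⊑ (A ⊔ ¬C)  ⇔  (¬B ⊓ (¬A ⊓ C)) unsat w.r.t. T
   all branches close; clash {C, ¬C} at x₀
2. Hence ¬B ⊑ (A ⊔ ¬C): entailed.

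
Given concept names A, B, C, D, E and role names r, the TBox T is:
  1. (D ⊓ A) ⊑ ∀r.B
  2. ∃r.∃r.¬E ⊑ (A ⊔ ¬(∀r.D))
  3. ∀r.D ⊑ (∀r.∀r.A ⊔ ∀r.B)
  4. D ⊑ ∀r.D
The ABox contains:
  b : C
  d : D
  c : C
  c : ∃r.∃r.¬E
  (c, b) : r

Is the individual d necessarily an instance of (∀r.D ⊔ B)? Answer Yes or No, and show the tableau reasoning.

Yes

1. d : (∀r.D ⊔ B)?  L(d) = {D} ∪ {(∃r.¬D ⊓ ¬B)}
   clash {D, ¬D} at an ∃-successor — d ∈ (∀r.D ⊔ B)
2. Hence d : (∀r.D ⊔ B): entailed.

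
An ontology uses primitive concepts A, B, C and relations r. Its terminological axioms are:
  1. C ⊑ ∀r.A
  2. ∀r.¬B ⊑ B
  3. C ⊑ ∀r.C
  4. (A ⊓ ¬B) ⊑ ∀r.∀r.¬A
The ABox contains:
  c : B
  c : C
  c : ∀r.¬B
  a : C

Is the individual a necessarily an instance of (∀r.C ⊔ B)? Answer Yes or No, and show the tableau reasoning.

Yes

1. a : (∀r.C ⊔ B)?  L(a) = {C} ∪ {(∃r.¬C ⊓ ¬B)}
   clash {B, ¬B} at a — a ∈ (∀r.C ⊔ B)
2. Hence a : (∀r.C ⊔ B): entailed.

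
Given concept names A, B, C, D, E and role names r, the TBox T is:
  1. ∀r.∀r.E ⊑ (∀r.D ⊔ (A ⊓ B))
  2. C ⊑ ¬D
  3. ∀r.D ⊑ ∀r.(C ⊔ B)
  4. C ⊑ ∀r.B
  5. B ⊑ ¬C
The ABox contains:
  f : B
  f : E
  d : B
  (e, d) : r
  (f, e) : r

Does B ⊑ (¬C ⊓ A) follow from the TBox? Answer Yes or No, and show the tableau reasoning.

1. B ⊑ (¬C ⊓ A)  ⇔  (B ⊓ (C ⊔ ¬A)) unsat w.r.t. T
   apply at x₀: B⊑¬C
   open: L(x₀) ⊇ {B, ¬A, ¬C, ∃r.¬D, ∃r.∃r.¬E} (+ ∃-successors)
2. Hence B ⊑ (¬C ⊓ A): not entailed.

No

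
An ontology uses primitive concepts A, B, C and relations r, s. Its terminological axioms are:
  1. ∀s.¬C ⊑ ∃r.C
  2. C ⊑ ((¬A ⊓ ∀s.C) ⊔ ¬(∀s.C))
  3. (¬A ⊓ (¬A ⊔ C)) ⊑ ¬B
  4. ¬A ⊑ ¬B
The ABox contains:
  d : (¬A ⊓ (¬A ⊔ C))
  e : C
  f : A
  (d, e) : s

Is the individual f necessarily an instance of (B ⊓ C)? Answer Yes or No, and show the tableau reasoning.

No

1. f : (B ⊓ C)?  L(f) = {A} ∪ {(¬B ⊔ ¬C)}
   open: L(f) ⊇ {A, ¬B, ¬C, ∃s.C} (+ ∃-successors) — f ∉ (B ⊓ C) possible
2. Hence f : (B ⊓ C): not entailed.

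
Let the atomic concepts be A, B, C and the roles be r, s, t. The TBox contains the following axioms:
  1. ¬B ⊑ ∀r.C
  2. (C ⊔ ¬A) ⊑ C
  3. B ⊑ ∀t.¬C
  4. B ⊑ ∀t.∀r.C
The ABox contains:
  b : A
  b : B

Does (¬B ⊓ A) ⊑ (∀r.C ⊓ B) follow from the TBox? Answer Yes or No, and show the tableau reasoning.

1. (¬B ⊓ A) ⊑ (∀r.C ⊓ B)  ⇔  ((¬B ⊓ A) ⊓ (∃r.¬C ⊔ ¬B)) unsat w.r.t. T
   apply at x₀: ¬B⊑∀r.C
   open: L(x₀) ⊇ {A, ¬B, ¬C, ∀r.C}
2. Hence (¬B ⊓ A) ⊑ (∀r.C ⊓ B): not entailed.

No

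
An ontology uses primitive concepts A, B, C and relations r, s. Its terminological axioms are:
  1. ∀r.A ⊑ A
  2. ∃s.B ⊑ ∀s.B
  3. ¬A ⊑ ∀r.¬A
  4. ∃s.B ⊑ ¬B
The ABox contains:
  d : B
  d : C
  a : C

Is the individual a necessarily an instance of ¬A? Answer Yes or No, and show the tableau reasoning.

1. a : ¬A?  L(a) = {C} ∪ {A}
   open: L(a) ⊇ {A, C, ∀s.¬B} — a ∉ ¬A possible
2. Hence a : ¬A: not entailed.

No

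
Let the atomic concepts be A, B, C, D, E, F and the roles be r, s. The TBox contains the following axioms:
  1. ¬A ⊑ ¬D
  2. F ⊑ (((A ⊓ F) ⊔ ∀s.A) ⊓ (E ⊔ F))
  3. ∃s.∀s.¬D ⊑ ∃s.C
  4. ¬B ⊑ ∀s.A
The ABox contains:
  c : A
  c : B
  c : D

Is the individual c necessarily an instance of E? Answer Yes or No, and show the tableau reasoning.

1. c : E?  L(c) = {A, B, D} ∪ {¬E}
   open: L(c) ⊇ {A, B, D, ¬E, ¬F, …} — c ∉ E possible
2. Hence c : E: not entailed.

No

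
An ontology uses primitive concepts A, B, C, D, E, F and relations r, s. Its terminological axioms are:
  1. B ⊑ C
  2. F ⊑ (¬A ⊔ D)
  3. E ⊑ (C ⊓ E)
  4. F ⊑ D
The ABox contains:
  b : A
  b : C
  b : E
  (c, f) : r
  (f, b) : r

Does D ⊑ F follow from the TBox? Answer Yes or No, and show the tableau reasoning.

No

1. D ⊑ F  ⇔  (D ⊓ ¬F) unsat w.r.t. T
   open: L(x₀) ⊇ {D, ¬B, ¬E, ¬F}
2. Hence D ⊑ F: not entailed.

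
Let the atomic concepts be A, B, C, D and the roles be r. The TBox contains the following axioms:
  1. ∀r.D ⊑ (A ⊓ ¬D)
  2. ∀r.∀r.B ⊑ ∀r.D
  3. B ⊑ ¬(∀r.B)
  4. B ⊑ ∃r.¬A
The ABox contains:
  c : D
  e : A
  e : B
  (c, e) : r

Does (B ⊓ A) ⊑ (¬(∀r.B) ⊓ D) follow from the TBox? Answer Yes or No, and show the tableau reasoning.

No

1. (B ⊓ A) ⊑ (¬(∀r.B) ⊓ D)  ⇔  ((B ⊓ A) ⊓ (∀r.B ⊔ ¬D)) unsat w.r.t. T
   apply at x₀: B⊑¬(∀r.B); B⊑∃r.¬A
   open: L(x₀) ⊇ {A, B, ¬D, ∃r.¬A, ∃r.¬B, …} (+ ∃-successors)
2. Hence (B ⊓ A) ⊑ (¬(∀r.B) ⊓ D): not entailed.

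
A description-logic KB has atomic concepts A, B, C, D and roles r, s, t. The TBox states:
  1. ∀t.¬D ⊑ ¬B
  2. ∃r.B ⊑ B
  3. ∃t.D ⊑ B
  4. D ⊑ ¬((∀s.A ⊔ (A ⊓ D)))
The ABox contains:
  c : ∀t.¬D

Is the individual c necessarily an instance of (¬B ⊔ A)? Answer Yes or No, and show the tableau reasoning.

Yes

1. c : (¬B ⊔ A)?  L(c) = {∀t.¬D} ∪ {(B ⊓ ¬A)}
   clash {B, ¬B} at c — c ∈ (¬B ⊔ A)
2. Hence c : (¬B ⊔ A): entailed.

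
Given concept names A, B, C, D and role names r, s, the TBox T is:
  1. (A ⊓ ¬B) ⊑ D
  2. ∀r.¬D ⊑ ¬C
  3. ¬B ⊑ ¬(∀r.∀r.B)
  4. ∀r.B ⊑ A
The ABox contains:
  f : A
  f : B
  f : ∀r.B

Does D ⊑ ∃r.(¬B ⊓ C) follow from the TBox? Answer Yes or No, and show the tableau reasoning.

1. D ⊑ ∃r.(¬B ⊓ C)  ⇔  (D ⊓ ∀r.(B ⊔ ¬C)) unsat w.r.t. T
   open: L(x₀) ⊇ {B, D, ∀r.(B ⊔ ¬C), ∃r.D, ∃r.¬B} (+ ∃-successors)
2. Hence D ⊑ ∃r.(¬B ⊓ C): not entailed.

No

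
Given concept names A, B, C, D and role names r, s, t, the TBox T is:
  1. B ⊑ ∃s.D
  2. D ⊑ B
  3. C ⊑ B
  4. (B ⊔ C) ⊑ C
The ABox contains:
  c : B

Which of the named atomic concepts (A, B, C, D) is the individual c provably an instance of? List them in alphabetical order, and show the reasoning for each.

{B, C}

1. c : A?  L(c) = {B} ∪ {¬A}
   apply at c: B⊑∃s.D
   open: L(c) ⊇ {B, C, ¬A, ∃s.D} (+ ∃-successors) — c ∉ A possible
2. c : B?  L(c) = {B} ∪ {¬B}
   clash {B, ¬B} at c — c ∈ B
3. c : C?  L(c) = {B} ∪ {¬C}
   clash {C, ¬C} at c — c ∈ C
4. c : D?  L(c) = {B} ∪ {¬D}
   apply at c: B⊑∃s.D
   open: L(c) ⊇ {B, C, ¬D, ∃s.D} (+ ∃-successors) — c ∉ D possible
5. Entailed for c: {B, C}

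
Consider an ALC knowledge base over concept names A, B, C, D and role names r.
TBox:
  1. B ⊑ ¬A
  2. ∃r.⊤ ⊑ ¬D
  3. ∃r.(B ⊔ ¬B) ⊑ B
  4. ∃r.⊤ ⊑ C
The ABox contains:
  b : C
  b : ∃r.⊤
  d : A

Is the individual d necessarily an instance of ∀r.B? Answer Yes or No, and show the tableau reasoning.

1. d : ∀r.B?  L(d) = {A} ∪ {∃r.¬B}
   clash {A, ¬A} at d — d ∈ ∀r.B
2. Hence d : ∀r.B: entailed.

Yes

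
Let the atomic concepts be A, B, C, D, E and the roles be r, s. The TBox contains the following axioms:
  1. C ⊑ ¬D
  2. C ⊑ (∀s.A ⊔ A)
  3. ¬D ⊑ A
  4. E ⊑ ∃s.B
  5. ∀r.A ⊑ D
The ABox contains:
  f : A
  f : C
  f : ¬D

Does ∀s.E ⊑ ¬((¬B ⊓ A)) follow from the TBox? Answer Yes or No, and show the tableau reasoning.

No

1. ∀s.E ⊑ ¬((¬B ⊓ A))  ⇔  (∀s.E ⊓ (¬B ⊓ A)) unsat w.r.t. T
   open: L(x₀) ⊇ {A, ¬B, ¬C, ¬E, ∀s.E, …} (+ ∃-successors)
2. Hence ∀s.E ⊑ ¬((¬B ⊓ A)): not entailed.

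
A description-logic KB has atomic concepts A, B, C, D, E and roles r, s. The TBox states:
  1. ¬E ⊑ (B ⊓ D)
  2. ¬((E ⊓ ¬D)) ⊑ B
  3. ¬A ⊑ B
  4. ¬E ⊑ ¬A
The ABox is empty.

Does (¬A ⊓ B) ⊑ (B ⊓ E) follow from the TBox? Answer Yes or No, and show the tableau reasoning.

1. (¬A ⊓ B) ⊑ (B ⊓ E)  ⇔  ((¬A ⊓ B) ⊓ (¬B ⊔ ¬E)) unsat w.r.t. T
   open: L(x₀) ⊇ {B, D, ¬A, ¬E}
2. Hence (¬A ⊓ B) ⊑ (B ⊓ E): not entailed.

No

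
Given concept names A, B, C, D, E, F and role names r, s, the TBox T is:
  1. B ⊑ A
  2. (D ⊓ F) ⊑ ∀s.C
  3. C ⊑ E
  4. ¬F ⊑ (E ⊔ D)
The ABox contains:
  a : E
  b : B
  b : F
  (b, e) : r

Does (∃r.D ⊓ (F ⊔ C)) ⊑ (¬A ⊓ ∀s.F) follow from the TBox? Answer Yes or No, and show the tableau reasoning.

No

1. (∃r.D ⊓ (F ⊔ C)) ⊑ (¬A ⊓ ∀s.F)  ⇔  ((∃r.D ⊓ (F ⊔ C)) ⊓ (A ⊔ ∃s.¬F)) unsat w.r.t. T
   open: L(x₀) ⊇ {A, F, ¬B, ¬C, ¬D, …} (+ ∃-successors)
2. Hence (∃r.D ⊓ (F ⊔ C)) ⊑ (¬A ⊓ ∀s.F): not entailed.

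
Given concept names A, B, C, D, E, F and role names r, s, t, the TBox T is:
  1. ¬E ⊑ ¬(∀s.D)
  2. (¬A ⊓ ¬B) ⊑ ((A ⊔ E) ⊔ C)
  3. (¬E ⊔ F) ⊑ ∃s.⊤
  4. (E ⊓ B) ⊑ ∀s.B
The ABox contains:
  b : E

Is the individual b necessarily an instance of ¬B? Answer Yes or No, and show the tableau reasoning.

No

1. b : ¬B?  L(b) = {E} ∪ {B}
   open: L(b) ⊇ {B, E, ¬F, ∀s.B} — b ∉ ¬B possible
2. Hence b : ¬B: not entailed.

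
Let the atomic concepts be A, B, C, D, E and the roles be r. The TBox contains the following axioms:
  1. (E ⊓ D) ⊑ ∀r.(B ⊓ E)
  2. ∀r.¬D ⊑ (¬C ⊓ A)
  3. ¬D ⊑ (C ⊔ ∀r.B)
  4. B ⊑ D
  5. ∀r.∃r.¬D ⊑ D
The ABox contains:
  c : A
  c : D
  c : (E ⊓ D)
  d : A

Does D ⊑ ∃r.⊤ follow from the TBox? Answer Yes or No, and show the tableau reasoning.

1. D ⊑ ∃r.⊤  ⇔  (D ⊓ ∀r.⊥) unsat w.r.t. T
   open: L(x₀) ⊇ {A, D, ¬C, ¬E, ∀r.⊥}
2. Hence D ⊑ ∃r.⊤: not entailed.

No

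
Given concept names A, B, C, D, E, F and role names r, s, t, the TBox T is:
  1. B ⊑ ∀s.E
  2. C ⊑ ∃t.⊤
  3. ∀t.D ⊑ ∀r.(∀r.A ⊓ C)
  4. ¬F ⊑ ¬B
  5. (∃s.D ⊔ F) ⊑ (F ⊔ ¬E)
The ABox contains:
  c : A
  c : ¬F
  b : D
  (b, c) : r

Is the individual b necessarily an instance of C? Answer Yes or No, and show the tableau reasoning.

1. b : C?  L(b) = {D} ∪ {¬C}
   open: L(b) ⊇ {D, F, ¬B, ¬C, ∃t.¬D} (+ ∃-successors) — b ∉ C possible
2. Hence b : C: not entailed.

No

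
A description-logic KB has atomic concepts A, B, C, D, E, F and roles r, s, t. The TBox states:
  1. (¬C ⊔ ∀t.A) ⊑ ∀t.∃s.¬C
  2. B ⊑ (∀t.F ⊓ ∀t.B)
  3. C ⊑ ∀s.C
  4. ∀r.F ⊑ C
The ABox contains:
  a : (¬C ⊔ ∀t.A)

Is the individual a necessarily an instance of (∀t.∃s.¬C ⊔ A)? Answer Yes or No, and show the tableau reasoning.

1. a : (∀t.∃s.¬C ⊔ A)?  L(a) = {(¬C ⊔ ∀t.A)} ∪ {(∃t.∀s.C ⊓ ¬A)}
   clash {C, ¬C} at an ∃-successor — a ∈ (∀t.∃s.¬C ⊔ A)
2. Hence a : (∀t.∃s.¬C ⊔ A): entailed.

Yes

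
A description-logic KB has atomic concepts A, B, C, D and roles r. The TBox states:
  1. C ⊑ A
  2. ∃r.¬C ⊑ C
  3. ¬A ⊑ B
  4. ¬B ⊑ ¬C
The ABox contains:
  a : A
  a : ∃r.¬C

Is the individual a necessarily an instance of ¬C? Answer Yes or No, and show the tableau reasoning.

1. a : ¬C?  L(a) = {A, ∃r.¬C} ∪ {C}
   open: L(a) ⊇ {A, B, C, ∃r.¬C} (+ ∃-successors) — a ∉ ¬C possible
2. Hence a : ¬C: not entailed.

No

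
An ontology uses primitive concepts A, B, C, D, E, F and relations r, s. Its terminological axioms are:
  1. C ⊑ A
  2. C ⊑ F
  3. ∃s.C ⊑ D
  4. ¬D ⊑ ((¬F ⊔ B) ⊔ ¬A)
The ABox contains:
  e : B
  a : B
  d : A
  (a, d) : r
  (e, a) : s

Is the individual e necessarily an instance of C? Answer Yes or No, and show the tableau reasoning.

No

1. e : C?  L(e) = {B} ∪ {¬C}
   open: L(e) ⊇ {B, D, ¬C, ∀s.¬C} — e ∉ C possible
2. Hence e : C: not entailed.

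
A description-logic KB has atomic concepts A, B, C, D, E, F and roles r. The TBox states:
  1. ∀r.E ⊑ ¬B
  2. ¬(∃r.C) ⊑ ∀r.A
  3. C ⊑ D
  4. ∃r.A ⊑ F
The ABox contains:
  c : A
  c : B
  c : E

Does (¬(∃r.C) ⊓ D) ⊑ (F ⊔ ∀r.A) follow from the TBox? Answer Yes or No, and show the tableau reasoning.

1. (¬(∃r.C) ⊓ D) ⊑ (F ⊔ ∀r.A)  ⇔  ((∀r.¬C ⊓ D) ⊓ (¬F ⊓ ∃r.¬A)) unsat w.r.t. T
   all branches close; clash {F, ¬F} at x₀
2. Hence (¬(∃r.C) ⊓ D) ⊑ (F ⊔ ∀r.A): entailed.

Yes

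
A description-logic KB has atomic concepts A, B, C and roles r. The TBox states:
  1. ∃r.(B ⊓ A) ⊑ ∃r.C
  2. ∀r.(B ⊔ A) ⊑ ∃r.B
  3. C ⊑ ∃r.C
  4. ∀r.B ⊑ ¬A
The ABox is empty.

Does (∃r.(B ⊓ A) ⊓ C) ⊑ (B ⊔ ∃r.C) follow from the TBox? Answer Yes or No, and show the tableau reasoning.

1. (∃r.(B ⊓ A) ⊓ C) ⊑ (B ⊔ ∃r.C)  ⇔  ((∃r.(B ⊓ A) ⊓ C) ⊓ (¬B ⊓ ∀r.¬C)) unsat w.r.t. T
   all branches close; clash {C, ¬C} at an ∃-successor
2. Hence (∃r.(B ⊓ A) ⊓ C) ⊑ (B ⊔ ∃r.C): entailed.

Yes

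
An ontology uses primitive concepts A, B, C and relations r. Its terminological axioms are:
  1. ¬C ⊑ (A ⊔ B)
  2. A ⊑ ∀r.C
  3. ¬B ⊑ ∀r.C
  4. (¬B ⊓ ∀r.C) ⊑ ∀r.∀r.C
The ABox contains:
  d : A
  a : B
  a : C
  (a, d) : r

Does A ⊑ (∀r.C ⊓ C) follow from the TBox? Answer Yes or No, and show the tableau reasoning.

No

1. A ⊑ (∀r.C ⊓ C)  ⇔  (A ⊓ (∃r.¬C ⊔ ¬C)) unsat w.r.t. T
   apply at x₀: A⊑∀r.C
   open: L(x₀) ⊇ {A, B, ¬C, ∀r.C}
2. Hence A ⊑ (∀r.C ⊓ C): not entailed.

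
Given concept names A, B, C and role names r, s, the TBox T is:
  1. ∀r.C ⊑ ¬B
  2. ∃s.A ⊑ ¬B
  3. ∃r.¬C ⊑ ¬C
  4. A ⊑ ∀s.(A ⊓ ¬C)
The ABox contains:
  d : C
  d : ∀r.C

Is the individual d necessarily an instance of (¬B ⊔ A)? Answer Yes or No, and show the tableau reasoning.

1. d : (¬B ⊔ A)?  L(d) = {C, ∀r.C} ∪ {(B ⊓ ¬A)}
   clash {B, ¬B} at d — d ∈ (¬B ⊔ A)
2. Hence d : (¬B ⊔ A): entailed.

Yes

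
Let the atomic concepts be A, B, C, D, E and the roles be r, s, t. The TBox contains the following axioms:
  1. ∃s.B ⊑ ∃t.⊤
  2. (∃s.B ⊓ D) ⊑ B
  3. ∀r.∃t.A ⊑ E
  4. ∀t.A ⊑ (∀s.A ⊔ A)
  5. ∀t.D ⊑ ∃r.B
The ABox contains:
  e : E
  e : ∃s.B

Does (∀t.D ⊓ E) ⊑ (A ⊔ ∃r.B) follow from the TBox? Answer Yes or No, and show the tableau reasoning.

1. (∀t.D ⊓ E) ⊑ (A ⊔ ∃r.B)  ⇔  ((∀t.D ⊓ E) ⊓ (¬A ⊓ ∀r.¬B)) unsat w.r.t. T
   all branches close; clash {A, ¬A} at x₀
2. Hence (∀t.D ⊓ E) ⊑ (A ⊔ ∃r.B): entailed.

Yes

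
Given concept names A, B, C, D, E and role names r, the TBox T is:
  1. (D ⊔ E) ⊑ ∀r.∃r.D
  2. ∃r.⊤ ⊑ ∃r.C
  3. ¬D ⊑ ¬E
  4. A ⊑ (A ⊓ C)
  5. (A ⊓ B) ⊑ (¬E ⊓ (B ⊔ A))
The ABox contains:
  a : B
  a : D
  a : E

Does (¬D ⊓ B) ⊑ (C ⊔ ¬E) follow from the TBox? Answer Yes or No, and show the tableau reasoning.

1. (¬D ⊓ B) ⊑ (C ⊔ ¬E)  ⇔  ((¬D ⊓ B) ⊓ (¬C ⊓ E)) unsat w.r.t. T
   all branches close; clash {E, ¬E} at x₀
2. Hence (¬D ⊓ B) ⊑ (C ⊔ ¬E): entailed.

Yes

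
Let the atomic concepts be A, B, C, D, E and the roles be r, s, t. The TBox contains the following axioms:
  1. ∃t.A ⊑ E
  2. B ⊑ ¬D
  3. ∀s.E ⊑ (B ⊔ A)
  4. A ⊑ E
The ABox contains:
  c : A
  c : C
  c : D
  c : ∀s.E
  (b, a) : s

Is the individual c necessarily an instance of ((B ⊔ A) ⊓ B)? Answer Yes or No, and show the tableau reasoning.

No

1. c : ((B ⊔ A) ⊓ B)?  L(c) = {A, C, D, ∀s.E} ∪ {((¬B ⊓ ¬A) ⊔ ¬B)}
   apply at c: ∀s.E⊑(B ⊔ A); A⊑E
   open: L(c) ⊇ {A, C, D, E, ¬B, …} — c ∉ ((B ⊔ A) ⊓ B) possible
2. Hence c : ((B ⊔ A) ⊓ B): not entailed.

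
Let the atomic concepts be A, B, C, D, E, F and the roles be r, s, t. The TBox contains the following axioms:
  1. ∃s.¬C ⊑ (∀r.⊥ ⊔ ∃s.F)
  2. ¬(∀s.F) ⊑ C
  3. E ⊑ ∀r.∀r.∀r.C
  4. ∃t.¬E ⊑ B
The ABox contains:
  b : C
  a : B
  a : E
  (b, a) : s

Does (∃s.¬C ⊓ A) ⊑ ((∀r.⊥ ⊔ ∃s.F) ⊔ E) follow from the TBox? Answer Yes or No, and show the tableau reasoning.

Yes

1. (∃s.¬C ⊓ A) ⊑ ((∀r.⊥ ⊔ ∃s.F) ⊔ E)  ⇔  ((∃s.¬C ⊓ A) ⊓ ((∃r.⊤ ⊓ ∀s.¬F) ⊓ ¬E)) unsat w.r.t. T
   all branches close; clash {F, ¬F} at an ∃-successor
2. Hence (∃s.¬C ⊓ A) ⊑ ((∀r.⊥ ⊔ ∃s.F) ⊔ E): entailed.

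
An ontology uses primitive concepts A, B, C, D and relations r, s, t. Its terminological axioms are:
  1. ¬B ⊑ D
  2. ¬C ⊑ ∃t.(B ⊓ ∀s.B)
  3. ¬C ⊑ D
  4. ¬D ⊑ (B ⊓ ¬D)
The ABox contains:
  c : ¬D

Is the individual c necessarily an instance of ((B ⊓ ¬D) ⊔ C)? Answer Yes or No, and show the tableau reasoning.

1. c : ((B ⊓ ¬D) ⊔ C)?  L(c) = {¬D} ∪ {((¬B ⊔ D) ⊓ ¬C)}
   clash {D, ¬D} at c — c ∈ ((B ⊓ ¬D) ⊔ C)
2. Hence c : ((B ⊓ ¬D) ⊔ C): entailed.

Yes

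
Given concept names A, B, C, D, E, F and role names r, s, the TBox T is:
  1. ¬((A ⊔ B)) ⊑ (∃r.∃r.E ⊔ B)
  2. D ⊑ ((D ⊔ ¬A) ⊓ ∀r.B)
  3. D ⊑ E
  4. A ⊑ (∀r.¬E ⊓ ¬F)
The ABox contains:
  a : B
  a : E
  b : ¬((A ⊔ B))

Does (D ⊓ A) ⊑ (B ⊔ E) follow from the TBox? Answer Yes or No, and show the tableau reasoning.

Yes

1. (D ⊓ A) ⊑ (B ⊔ E)  ⇔  ((D ⊓ A) ⊓ (¬B ⊓ ¬E)) unsat w.r.t. T
   all branches close; clash {E, ¬E} at x₀
2. Hence (D ⊓ A) ⊑ (B ⊔ E): entailed.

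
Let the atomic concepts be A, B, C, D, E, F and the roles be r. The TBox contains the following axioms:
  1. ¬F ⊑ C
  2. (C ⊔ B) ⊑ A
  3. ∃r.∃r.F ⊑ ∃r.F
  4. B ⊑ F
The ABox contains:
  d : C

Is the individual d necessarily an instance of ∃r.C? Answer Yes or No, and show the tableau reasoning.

1. d : ∃r.C?  L(d) = {C} ∪ {∀r.¬C}
   open: L(d) ⊇ {A, C, ¬B, ∀r.¬C, ∀r.∀r.¬F} — d ∉ ∃r.C possible
2. Hence d : ∃r.C: not entailed.

No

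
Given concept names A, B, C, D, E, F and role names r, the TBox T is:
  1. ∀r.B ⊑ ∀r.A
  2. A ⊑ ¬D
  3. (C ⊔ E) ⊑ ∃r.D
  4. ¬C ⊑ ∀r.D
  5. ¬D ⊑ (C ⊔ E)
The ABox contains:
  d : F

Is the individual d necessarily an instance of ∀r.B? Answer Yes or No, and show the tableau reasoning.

No

1. d : ∀r.B?  L(d) = {F} ∪ {∃r.¬B}
   open: L(d) ⊇ {C, D, F, ¬A, ∃r.D, …} (+ ∃-successors) — d ∉ ∀r.B possible
2. Hence d : ∀r.B: not entailed.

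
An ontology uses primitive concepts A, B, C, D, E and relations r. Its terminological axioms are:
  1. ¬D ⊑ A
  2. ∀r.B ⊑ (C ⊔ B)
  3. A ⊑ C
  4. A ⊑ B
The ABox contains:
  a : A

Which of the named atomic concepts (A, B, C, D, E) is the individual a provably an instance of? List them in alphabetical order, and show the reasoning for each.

1. a : A?  L(a) = {A} ∪ {¬A}
   clash {A, ¬A} at a — a ∈ A
2. a : B?  L(a) = {A} ∪ {¬B}
   clash {B, ¬B} at a — a ∈ B
3. a : C?  L(a) = {A} ∪ {¬C}
   clash {C, ¬C} at a — a ∈ C
4. a : D?  L(a) = {A} ∪ {¬D}
   apply at a: A⊑C; A⊑B
   open: L(a) ⊇ {A, B, C, ¬D, ∃r.¬B} (+ ∃-successors) — a ∉ D possible
5. a : E?  L(a) = {A} ∪ {¬E}
   apply at a: A⊑C; A⊑B
   open: L(a) ⊇ {A, B, C, ¬E, ∃r.¬B} (+ ∃-successors) — a ∉ E possible
6. Entailed for a: {A, B, C}

{A, B, C}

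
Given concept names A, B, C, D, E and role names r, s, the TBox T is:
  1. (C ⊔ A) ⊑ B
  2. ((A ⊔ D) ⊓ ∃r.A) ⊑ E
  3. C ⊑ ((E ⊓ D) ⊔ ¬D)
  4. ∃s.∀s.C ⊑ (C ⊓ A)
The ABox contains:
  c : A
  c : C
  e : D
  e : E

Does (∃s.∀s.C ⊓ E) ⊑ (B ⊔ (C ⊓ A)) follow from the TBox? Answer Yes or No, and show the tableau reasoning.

1. (∃s.∀s.C ⊓ E) ⊑ (B ⊔ (C ⊓ A))  ⇔  ((∃s.∀s.C ⊓ E) ⊓ (¬B ⊓ (¬C ⊔ ¬A))) unsat w.r.t. T
   all branches close; clash {B, ¬B} at x₀
2. Hence (∃s.∀s.C ⊓ E) ⊑ (B ⊔ (C ⊓ A)): entailed.

Yes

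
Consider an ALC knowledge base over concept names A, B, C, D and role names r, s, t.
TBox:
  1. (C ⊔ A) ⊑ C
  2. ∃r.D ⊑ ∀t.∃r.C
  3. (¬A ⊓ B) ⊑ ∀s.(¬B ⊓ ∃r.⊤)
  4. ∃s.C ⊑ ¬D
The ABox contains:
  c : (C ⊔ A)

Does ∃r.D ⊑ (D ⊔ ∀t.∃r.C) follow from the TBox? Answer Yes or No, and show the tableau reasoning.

1. ∃r.D ⊑ (D ⊔ ∀t.∃r.C)  ⇔  (∃r.D ⊓ (¬D ⊓ ∃t.∀r.¬C)) unsat w.r.t. T
   all branches close; clash {C, ¬C} at an ∃-successor
2. Hence ∃r.D ⊑ (D ⊔ ∀t.∃r.C): entailed.

Yes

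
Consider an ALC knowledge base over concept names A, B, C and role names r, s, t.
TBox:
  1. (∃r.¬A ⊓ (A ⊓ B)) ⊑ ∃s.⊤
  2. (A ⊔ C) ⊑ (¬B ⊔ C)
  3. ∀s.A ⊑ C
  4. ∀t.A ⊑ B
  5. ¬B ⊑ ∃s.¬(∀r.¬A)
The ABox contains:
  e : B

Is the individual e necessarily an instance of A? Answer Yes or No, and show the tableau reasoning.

1. e : A?  L(e) = {B} ∪ {¬A}
   open: L(e) ⊇ {B, ¬A, ¬C, ∀r.A, ∃s.¬A} (+ ∃-successors) — e ∉ A possible
2. Hence e : A: not entailed.

No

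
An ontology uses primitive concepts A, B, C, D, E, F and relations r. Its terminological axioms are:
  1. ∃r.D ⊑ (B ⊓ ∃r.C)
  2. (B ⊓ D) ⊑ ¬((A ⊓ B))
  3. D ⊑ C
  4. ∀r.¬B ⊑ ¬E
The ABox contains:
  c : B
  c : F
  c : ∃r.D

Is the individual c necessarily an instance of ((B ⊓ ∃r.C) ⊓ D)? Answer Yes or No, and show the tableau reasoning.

No

1. c : ((B ⊓ ∃r.C) ⊓ D)?  L(c) = {B, F, ∃r.D} ∪ {((¬B ⊔ ∀r.¬C) ⊔ ¬D)}
   apply at c: ∃r.D⊑(B ⊓ ∃r.C)
   open: L(c) ⊇ {B, F, ¬D, ∃r.B, ∃r.C, …} (+ ∃-successors) — c ∉ ((B ⊓ ∃r.C) ⊓ D) possible
2. Hence c : ((B ⊓ ∃r.C) ⊓ D): not entailed.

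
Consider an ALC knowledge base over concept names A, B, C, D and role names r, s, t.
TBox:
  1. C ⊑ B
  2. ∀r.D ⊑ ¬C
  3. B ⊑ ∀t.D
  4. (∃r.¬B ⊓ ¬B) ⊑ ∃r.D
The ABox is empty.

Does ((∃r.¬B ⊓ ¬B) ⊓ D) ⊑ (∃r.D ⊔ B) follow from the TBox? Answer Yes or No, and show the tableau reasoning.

1. ((∃r.¬B ⊓ ¬B) ⊓ D) ⊑ (∃r.D ⊔ B)  ⇔  (((∃r.¬B ⊓ ¬B) ⊓ D) ⊓ (∀r.¬D ⊓ ¬B)) unsat w.r.t. T
   all branches close; clash {B, ¬B} at x₀
2. Hence ((∃r.¬B ⊓ ¬B) ⊓ D) ⊑ (∃r.D ⊔ B): entailed.

Yes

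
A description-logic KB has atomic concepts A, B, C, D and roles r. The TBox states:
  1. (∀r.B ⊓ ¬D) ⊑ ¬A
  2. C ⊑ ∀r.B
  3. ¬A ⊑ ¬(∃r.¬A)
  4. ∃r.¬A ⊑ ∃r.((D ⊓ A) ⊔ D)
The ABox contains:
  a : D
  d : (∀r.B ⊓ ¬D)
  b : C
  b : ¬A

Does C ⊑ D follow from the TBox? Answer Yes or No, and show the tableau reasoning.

1. C ⊑ D  ⇔  (C ⊓ ¬D) unsat w.r.t. T
   apply at x₀: C⊑∀r.B
   open: L(x₀) ⊇ {C, ¬A, ¬D, ∀r.A, ∀r.B}
2. Hence C ⊑ D: not entailed.

No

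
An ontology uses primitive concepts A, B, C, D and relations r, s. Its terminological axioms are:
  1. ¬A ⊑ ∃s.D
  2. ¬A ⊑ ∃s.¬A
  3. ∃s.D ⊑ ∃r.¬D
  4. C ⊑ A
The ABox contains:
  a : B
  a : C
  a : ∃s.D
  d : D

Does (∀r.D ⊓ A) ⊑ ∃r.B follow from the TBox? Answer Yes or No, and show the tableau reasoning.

1. (∀r.D ⊓ A) ⊑ ∃r.B  ⇔  ((∀r.D ⊓ A) ⊓ ∀r.¬B) unsat w.r.t. T
   open: L(x₀) ⊇ {A, ∀r.D, ∀r.¬B, ∀s.¬D}
2. Hence (∀r.D ⊓ A) ⊑ ∃r.B: not entailed.

No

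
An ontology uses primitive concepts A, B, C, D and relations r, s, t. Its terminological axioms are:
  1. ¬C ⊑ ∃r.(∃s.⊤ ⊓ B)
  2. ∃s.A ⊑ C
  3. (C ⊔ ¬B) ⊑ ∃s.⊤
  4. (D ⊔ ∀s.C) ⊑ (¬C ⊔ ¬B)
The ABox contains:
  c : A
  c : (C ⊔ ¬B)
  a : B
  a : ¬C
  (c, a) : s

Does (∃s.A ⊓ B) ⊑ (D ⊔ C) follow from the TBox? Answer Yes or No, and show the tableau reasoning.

Yes

1. (∃s.A ⊓ B) ⊑ (D ⊔ C)  ⇔  ((∃s.A ⊓ B) ⊓ (¬D ⊓ ¬C)) unsat w.r.t. T
   all branches close; clash {C, ¬C} at x₀
2. Hence (∃s.A ⊓ B) ⊑ (D ⊔ C): entailed.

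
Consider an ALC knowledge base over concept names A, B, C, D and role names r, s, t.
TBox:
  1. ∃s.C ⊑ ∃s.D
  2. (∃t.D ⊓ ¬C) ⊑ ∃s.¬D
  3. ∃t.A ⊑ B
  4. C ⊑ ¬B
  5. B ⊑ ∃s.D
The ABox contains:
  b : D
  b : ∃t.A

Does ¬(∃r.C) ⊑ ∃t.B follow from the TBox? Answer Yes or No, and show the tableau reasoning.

1. ¬(∃r.C) ⊑ ∃t.B  ⇔  (∀r.¬C ⊓ ∀t.¬B) unsat w.r.t. T
   open: L(x₀) ⊇ {¬B, ∀r.¬C, ∀s.¬C, ∀t.¬A, ∀t.¬B, …}
2. Hence ¬(∃r.C) ⊑ ∃t.B: not entailed.

No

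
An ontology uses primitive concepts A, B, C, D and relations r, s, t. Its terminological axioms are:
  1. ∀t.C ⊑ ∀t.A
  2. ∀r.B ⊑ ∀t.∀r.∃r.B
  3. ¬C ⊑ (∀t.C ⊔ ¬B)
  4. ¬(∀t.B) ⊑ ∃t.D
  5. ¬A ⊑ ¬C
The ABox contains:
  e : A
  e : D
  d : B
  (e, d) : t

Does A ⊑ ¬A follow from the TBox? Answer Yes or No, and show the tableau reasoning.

No

1. A ⊑ ¬A  ⇔  (A ⊓ A) unsat w.r.t. T
   open: L(x₀) ⊇ {A, C, ∀t.B, ∃r.¬B, ∃t.¬C} (+ ∃-successors)
2. Hence A ⊑ ¬A: not entailed.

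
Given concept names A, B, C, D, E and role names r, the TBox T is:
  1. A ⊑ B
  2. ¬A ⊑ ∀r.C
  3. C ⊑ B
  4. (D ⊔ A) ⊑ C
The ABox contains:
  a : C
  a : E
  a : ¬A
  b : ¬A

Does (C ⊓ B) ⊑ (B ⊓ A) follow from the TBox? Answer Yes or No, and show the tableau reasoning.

No

1. (C ⊓ B) ⊑ (B ⊓ A)  ⇔  ((C ⊓ B) ⊓ (¬B ⊔ ¬A)) unsat w.r.t. T
   open: L(x₀) ⊇ {B, C, ¬A, ∀r.C}
2. Hence (C ⊓ B) ⊑ (B ⊓ A): not entailed.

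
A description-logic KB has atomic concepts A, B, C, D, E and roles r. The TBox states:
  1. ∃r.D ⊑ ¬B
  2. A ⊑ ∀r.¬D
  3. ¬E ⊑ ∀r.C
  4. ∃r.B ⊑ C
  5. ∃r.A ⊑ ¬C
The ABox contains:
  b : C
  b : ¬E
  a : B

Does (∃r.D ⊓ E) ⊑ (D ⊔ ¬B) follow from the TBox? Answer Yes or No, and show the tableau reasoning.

Yes

1. (∃r.D ⊓ E) ⊑ (D ⊔ ¬B)  ⇔  ((∃r.D ⊓ E) ⊓ (¬D ⊓ B)) unsat w.r.t. T
   all branches close; clash {C, ¬C} at x₀
2. Hence (∃r.D ⊓ E) ⊑ (D ⊔ ¬B): entailed.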